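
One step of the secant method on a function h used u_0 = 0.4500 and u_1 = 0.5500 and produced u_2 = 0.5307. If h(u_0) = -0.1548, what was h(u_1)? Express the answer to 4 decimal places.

The secant line through (0.4500, -0.1548) and (0.5500, h(u_1)) crosses zero at u_2 = 0.5307.
So (0.4500, -0.1548), (0.5500, h(u_1)), (0.5307, 0) are collinear:
h(u_1) = -0.1548 · (0.5500 − 0.5307) / (0.4500 − 0.5307) = -0.1548 · (0.019300)/(-0.080700) = 0.037022

0.0370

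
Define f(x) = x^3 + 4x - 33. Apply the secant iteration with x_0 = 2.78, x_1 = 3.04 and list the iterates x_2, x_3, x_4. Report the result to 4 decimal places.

f(2.78) = -0.395048, f(3.04) = 7.254464
x_2 = 3.040000 − 7.254464·(3.040000 − 2.780000) / (7.254464 − (-0.395048)) = 3.040000 − (1.886161)/(7.649512) = 2.793427
f(2.793427) = -0.028517
x_3 = 2.793427 − (-0.028517)·(2.793427 − 3.040000) / (-0.028517 − 7.254464) = 2.793427 − (0.007032)/(-7.282981) = 2.794393
f(2.794393) = -0.002046
x_4 = 2.794393 − (-0.002046)·(2.794393 − 2.793427) / (-0.002046 − (-0.028517)) = 2.794393 − (-0.000002)/(0.026472) = 2.794467

2.7934, 2.7944, 2.7945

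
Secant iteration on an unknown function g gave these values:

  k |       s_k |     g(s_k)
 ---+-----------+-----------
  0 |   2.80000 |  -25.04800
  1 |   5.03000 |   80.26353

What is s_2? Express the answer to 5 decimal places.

s_2 = 5.03000 − 80.26353·(5.03000 − 2.80000) / (80.26353 − (-25.04800))
   = 5.03000 − (178.9876719)/(105.3115300) = 3.3303981

3.33040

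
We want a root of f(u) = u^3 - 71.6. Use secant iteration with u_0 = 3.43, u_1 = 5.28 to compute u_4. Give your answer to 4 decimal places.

f(3.43) = -31.246393, f(5.28) = 75.597952
u_2 = 5.280000 − 75.597952·(5.280000 − 3.430000) / (75.597952 − (-31.246393)) = 5.280000 − (139.856211)/(106.844345) = 3.971028
f(3.971028) = -8.980588
u_3 = 3.971028 − (-8.980588)·(3.971028 − 5.280000) / (-8.980588 − 75.597952) = 3.971028 − (11.755334)/(-84.578540) = 4.110016
f(4.110016) = -2.172677
u_4 = 4.110016 − (-2.172677)·(4.110016 − 3.971028) / (-2.172677 − (-8.980588)) = 4.110016 − (-0.301974)/(6.807910) = 4.154372

4.1544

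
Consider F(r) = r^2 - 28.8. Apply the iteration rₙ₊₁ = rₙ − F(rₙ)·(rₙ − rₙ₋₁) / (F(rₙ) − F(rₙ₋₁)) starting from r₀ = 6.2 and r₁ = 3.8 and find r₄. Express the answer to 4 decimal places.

5.3663

F(6.2) = 9.640000, F(3.8) = -14.360000
r₂ = 3.800000 − (-14.360000)·(3.800000 − 6.200000) / (-14.360000 − 9.640000) = 3.800000 − (34.464000)/(-24.000000) = 5.236000
F(5.236000) = -1.384304
r₃ = 5.236000 − (-1.384304)·(5.236000 − 3.800000) / (-1.384304 − (-14.360000)) = 5.236000 − (-1.987861)/(12.975696) = 5.389199
F(5.389199) = 0.243463
r₄ = 5.389199 − 0.243463·(5.389199 − 5.236000) / (0.243463 − (-1.384304)) = 5.389199 − (0.037298)/(1.627767) = 5.366285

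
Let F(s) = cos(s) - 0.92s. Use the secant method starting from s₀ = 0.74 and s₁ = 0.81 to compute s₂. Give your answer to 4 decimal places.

0.7756

F(0.74) = 0.057669, F(0.81) = -0.055702
s₂ = 0.810000 − (-0.055702)·(0.810000 − 0.740000) / (-0.055702 − 0.057669) = 0.810000 − (-0.003899)/(-0.113370) = 0.775607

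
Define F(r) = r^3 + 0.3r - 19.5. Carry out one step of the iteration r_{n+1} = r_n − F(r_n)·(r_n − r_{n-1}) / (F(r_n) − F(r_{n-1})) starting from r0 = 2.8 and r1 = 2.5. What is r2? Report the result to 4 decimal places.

F(2.8) = 3.292000, F(2.5) = -3.125000
r2 = 2.500000 − (-3.125000)·(2.500000 − 2.800000) / (-3.125000 − 3.292000) = 2.500000 − (0.937500)/(-6.417000) = 2.646096

2.6461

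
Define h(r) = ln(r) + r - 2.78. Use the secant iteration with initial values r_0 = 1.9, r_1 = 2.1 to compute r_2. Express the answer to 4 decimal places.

h(1.9) = -0.238146, h(2.1) = 0.061937
r_2 = 2.100000 − 0.061937·(2.100000 − 1.900000) / (0.061937 − (-0.238146)) = 2.100000 − (0.012387)/(0.300083) = 2.058720

2.0587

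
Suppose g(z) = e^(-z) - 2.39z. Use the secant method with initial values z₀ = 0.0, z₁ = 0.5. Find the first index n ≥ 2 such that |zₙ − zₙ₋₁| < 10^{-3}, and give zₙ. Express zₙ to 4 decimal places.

n = 4, zₙ = 0.3076

g(0.0) = 1.000000, g(0.5) = -0.588469
z₂ = 0.500000 − (-0.588469)·(0.500000)/(-1.588469) = 0.314768;  |Δ| = 0.185232
g(0.314768) = -0.022339
z₃ = 0.314768 − (-0.022339)·(-0.185232)/(0.566131) = 0.307459;  |Δ| = 0.007309
g(0.307459) = 0.000485
z₄ = 0.307459 − 0.000485·(-0.007309)/(0.022823) = 0.307615;  |Δ| = 0.000155
|z₄ − z₃| = 0.000155 < 10^{-3}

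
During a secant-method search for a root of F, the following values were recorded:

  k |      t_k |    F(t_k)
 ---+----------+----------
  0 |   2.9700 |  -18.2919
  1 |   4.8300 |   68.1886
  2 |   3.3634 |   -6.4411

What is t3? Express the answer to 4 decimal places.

3.4900

t3 = 3.3634 − (-6.4411)·(3.3634 − 4.8300) / (-6.4411 − 68.1886)
   = 3.3634 − (9.446517)/(-74.629700) = 3.489979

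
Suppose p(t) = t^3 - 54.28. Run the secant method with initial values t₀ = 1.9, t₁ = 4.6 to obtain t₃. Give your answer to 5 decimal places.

3.69164

p(1.9) = -47.4210000, p(4.6) = 43.0560000
t₂ = 4.6000000 − 43.0560000·(4.6000000 − 1.9000000) / (43.0560000 − (-47.4210000)) = 4.6000000 − (116.2512000)/(90.4770000) = 3.3151298
p(3.3151298) = -17.8464394
t₃ = 3.3151298 − (-17.8464394)·(3.3151298 − 4.6000000) / (-17.8464394 − 43.0560000) = 3.3151298 − (22.9303579)/(-60.9024394) = 3.6916395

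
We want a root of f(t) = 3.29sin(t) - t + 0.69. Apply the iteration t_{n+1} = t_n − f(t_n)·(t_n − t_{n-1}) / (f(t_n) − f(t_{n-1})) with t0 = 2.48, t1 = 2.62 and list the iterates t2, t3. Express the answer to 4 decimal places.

2.5420, 2.5432

f(2.48) = 0.231291, f(2.62) = -0.290719
t2 = 2.620000 − (-0.290719)·(2.620000 − 2.480000) / (-0.290719 − 0.231291) = 2.620000 − (-0.040701)/(-0.522011) = 2.542031
f(2.542031) = 0.004453
t3 = 2.542031 − 0.004453·(2.542031 − 2.620000) / (0.004453 − (-0.290719)) = 2.542031 − (-0.000347)/(0.295172) = 2.543207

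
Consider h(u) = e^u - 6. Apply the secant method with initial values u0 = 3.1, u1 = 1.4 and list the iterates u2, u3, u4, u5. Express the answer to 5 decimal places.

h(3.1) = 16.1979513, h(1.4) = -1.9448000
u2 = 1.4000000 − (-1.9448000)·(1.4000000 − 3.1000000) / (-1.9448000 − 16.1979513) = 1.4000000 − (3.3061601)/(-18.1427513) = 1.5822304
h(1.5822304) = -1.1342038
u3 = 1.5822304 − (-1.1342038)·(1.5822304 − 1.4000000) / (-1.1342038 − (-1.9448000)) = 1.5822304 − (-0.2066864)/(0.8105962) = 1.8372110
h(1.8372110) = 0.2790019
u4 = 1.8372110 − 0.2790019·(1.8372110 − 1.5822304) / (0.2790019 − (-1.1342038)) = 1.8372110 − (0.0711401)/(1.4132057) = 1.7868715
h(1.7868715) = -0.0292561
u5 = 1.7868715 − (-0.0292561)·(1.7868715 − 1.8372110) / (-0.0292561 − 0.2790019) = 1.7868715 − (0.0014727)/(-0.3082580) = 1.7916491

1.58223, 1.83721, 1.78687, 1.79165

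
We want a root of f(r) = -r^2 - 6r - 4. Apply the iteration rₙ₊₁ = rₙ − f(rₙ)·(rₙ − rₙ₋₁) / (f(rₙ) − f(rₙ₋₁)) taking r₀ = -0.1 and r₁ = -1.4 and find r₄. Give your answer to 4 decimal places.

f(-0.1) = -3.410000, f(-1.4) = 2.440000
r₂ = -1.400000 − 2.440000·(-1.400000 − (-0.100000)) / (2.440000 − (-3.410000)) = -1.400000 − (-3.172000)/(5.850000) = -0.857778
f(-0.857778) = 0.410884
r₃ = -0.857778 − 0.410884·(-0.857778 − (-1.400000)) / (0.410884 − 2.440000) = -0.857778 − (0.222790)/(-2.029116) = -0.747981
f(-0.747981) = -0.071590
r₄ = -0.747981 − (-0.071590)·(-0.747981 − (-0.857778)) / (-0.071590 − 0.410884) = -0.747981 − (-0.007860)/(-0.482474) = -0.764273

-0.7643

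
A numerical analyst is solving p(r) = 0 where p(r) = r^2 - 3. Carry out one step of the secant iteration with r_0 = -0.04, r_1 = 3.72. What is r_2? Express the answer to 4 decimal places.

0.7748

p(-0.04) = -2.998400, p(3.72) = 10.838400
r_2 = 3.720000 − 10.838400·(3.720000 − (-0.040000)) / (10.838400 − (-2.998400)) = 3.720000 − (40.752384)/(13.836800) = 0.774783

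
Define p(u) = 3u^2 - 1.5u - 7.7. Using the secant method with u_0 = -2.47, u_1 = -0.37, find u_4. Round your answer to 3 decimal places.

p(-2.47) = 14.30770, p(-0.37) = -6.73430
u_2 = -0.37000 − (-6.73430)·(-0.37000 − (-2.47000)) / (-6.73430 − 14.30770) = -0.37000 − (-14.14203)/(-21.04200) = -1.04209
p(-1.04209) = -2.87904
u_3 = -1.04209 − (-2.87904)·(-1.04209 − (-0.37000)) / (-2.87904 − (-6.73430)) = -1.04209 − (1.93496)/(3.85526) = -1.54399
p(-1.54399) = 1.76768
u_4 = -1.54399 − 1.76768·(-1.54399 − (-1.04209)) / (1.76768 − (-2.87904)) = -1.54399 − (-0.88721)/(4.64673) = -1.35306

-1.353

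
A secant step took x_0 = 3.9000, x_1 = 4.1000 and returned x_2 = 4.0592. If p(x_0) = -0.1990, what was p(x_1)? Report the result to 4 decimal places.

The secant line through (3.9000, -0.1990) and (4.1000, p(x_1)) crosses zero at x_2 = 4.0592.
So (3.9000, -0.1990), (4.1000, p(x_1)), (4.0592, 0) are collinear:
p(x_1) = -0.1990 · (4.1000 − 4.0592) / (3.9000 − 4.0592) = -0.1990 · (0.040800)/(-0.159200) = 0.051000

0.0510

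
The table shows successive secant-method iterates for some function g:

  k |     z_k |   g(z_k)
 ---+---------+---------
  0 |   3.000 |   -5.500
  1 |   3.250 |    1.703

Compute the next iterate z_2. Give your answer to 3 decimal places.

3.191

z_2 = 3.250 − 1.703·(3.250 − 3.000) / (1.703 − (-5.500))
   = 3.250 − (0.42575)/(7.20300) = 3.19089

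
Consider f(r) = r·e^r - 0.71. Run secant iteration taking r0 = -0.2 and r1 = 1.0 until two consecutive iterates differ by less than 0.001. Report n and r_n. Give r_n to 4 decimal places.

f(-0.2) = -0.873746, f(1.0) = 2.008282
r2 = 1.000000 − 2.008282·(1.200000)/(2.882028) = 0.163805;  |Δ| = 0.836195
f(0.163805) = -0.517041
r3 = 0.163805 − (-0.517041)·(-0.836195)/(-2.525322) = 0.335009;  |Δ| = 0.171205
f(0.335009) = -0.241672
r4 = 0.335009 − (-0.241672)·(0.171205)/(0.275368) = 0.485264;  |Δ| = 0.150255
f(0.485264) = 0.078363
r5 = 0.485264 − 0.078363·(0.150255)/(0.320035) = 0.448473;  |Δ| = 0.036791
f(0.448473) = -0.007726
r6 = 0.448473 − (-0.007726)·(-0.036791)/(-0.086089) = 0.451775;  |Δ| = 0.003302
f(0.451775) = -0.000216
r7 = 0.451775 − (-0.000216)·(0.003302)/(0.007510) = 0.451870;  |Δ| = 0.000095
|r7 − r6| = 0.000095 < 0.001

n = 7, r_n = 0.4519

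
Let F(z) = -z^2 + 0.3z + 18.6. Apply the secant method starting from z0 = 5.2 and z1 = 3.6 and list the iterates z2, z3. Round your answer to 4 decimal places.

4.3906, 4.4738

F(5.2) = -6.880000, F(3.6) = 6.720000
z2 = 3.600000 − 6.720000·(3.600000 − 5.200000) / (6.720000 − (-6.880000)) = 3.600000 − (-10.752000)/(13.600000) = 4.390588
F(4.390588) = 0.639911
z3 = 4.390588 − 0.639911·(4.390588 − 3.600000) / (0.639911 − 6.720000) = 4.390588 − (0.505906)/(-6.080089) = 4.473795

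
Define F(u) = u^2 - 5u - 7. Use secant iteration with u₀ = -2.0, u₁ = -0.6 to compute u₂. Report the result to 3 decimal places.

F(-2.0) = 7.00000, F(-0.6) = -3.64000
u₂ = -0.60000 − (-3.64000)·(-0.60000 − (-2.00000)) / (-3.64000 − 7.00000) = -0.60000 − (-5.09600)/(-10.64000) = -1.07895

-1.079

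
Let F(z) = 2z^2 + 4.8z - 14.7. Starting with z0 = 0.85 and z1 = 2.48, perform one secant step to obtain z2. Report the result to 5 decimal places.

1.65061

F(0.85) = -9.1750000, F(2.48) = 9.5048000
z2 = 2.4800000 − 9.5048000·(2.4800000 − 0.8500000) / (9.5048000 − (-9.1750000)) = 2.4800000 − (15.4928240)/(18.6798000) = 1.6506108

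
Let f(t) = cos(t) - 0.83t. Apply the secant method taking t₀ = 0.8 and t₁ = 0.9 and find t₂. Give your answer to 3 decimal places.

0.821

f(0.8) = 0.03271, f(0.9) = -0.12539
t₂ = 0.90000 − (-0.12539)·(0.90000 − 0.80000) / (-0.12539 − 0.03271) = 0.90000 − (-0.01254)/(-0.15810) = 0.82069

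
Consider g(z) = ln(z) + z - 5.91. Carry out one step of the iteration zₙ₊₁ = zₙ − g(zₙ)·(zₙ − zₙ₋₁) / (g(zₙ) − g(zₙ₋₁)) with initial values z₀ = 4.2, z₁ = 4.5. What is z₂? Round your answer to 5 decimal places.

g(4.2) = -0.2749155, g(4.5) = 0.0940774
z₂ = 4.5000000 − 0.0940774·(4.5000000 − 4.2000000) / (0.0940774 − (-0.2749155)) = 4.5000000 − (0.0282232)/(0.3689929) = 4.4235128

4.42351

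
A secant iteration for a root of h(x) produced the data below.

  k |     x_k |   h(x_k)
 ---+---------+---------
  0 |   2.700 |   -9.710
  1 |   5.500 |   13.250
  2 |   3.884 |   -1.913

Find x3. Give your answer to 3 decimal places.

x3 = 3.884 − (-1.913)·(3.884 − 5.500) / (-1.913 − 13.250)
   = 3.884 − (3.09141)/(-15.16300) = 4.08788

4.088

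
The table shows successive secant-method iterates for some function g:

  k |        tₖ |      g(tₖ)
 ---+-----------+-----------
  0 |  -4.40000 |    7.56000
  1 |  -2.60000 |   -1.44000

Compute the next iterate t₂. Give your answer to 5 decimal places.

t₂ = -2.60000 − (-1.44000)·(-2.60000 − (-4.40000)) / (-1.44000 − 7.56000)
   = -2.60000 − (-2.5920000)/(-9.0000000) = -2.8880000

-2.88800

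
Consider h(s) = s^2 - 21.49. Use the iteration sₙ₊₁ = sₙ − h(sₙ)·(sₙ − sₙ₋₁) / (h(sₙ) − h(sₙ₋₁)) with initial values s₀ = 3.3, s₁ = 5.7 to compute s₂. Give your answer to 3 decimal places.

h(3.3) = -10.60000, h(5.7) = 11.00000
s₂ = 5.70000 − 11.00000·(5.70000 − 3.30000) / (11.00000 − (-10.60000)) = 5.70000 − (26.40000)/(21.60000) = 4.47778

4.478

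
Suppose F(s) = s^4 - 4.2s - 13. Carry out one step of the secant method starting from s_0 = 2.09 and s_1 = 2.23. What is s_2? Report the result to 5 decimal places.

F(2.09) = -2.6977024, F(2.23) = 2.3637344
s_2 = 2.2300000 − 2.3637344·(2.2300000 − 2.0900000) / (2.3637344 − (-2.6977024)) = 2.2300000 − (0.3309228)/(5.0614368) = 2.1646188

2.16462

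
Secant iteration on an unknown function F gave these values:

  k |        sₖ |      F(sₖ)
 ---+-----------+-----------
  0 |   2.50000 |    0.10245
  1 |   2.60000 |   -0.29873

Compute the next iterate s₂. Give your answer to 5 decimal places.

2.52554

s₂ = 2.60000 − (-0.29873)·(2.60000 − 2.50000) / (-0.29873 − 0.10245)
   = 2.60000 − (-0.0298730)/(-0.4011800) = 2.5255372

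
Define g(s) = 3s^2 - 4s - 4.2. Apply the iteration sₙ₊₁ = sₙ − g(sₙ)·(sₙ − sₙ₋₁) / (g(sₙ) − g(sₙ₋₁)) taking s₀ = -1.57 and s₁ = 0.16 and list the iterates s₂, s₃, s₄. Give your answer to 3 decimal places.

-0.419, -0.837, -0.676

g(-1.57) = 9.47470, g(0.16) = -4.76320
s₂ = 0.16000 − (-4.76320)·(0.16000 − (-1.57000)) / (-4.76320 − 9.47470) = 0.16000 − (-8.24034)/(-14.23790) = -0.41876
g(-0.41876) = -1.99888
s₃ = -0.41876 − (-1.99888)·(-0.41876 − 0.16000) / (-1.99888 − (-4.76320)) = -0.41876 − (1.15687)/(2.76432) = -0.83726
g(-0.83726) = 1.25206
s₄ = -0.83726 − 1.25206·(-0.83726 − (-0.41876)) / (1.25206 − (-1.99888)) = -0.83726 − (-0.52399)/(3.25094) = -0.67608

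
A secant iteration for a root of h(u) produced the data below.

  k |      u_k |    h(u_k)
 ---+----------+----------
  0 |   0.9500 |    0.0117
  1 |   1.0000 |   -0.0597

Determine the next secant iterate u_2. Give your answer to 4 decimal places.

0.9582

u_2 = 1.0000 − (-0.0597)·(1.0000 − 0.9500) / (-0.0597 − 0.0117)
   = 1.0000 − (-0.002985)/(-0.071400) = 0.958193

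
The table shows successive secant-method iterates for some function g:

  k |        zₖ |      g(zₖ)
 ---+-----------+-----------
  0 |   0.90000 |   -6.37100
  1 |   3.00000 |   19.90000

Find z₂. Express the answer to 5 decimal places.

z₂ = 3.00000 − 19.90000·(3.00000 − 0.90000) / (19.90000 − (-6.37100))
   = 3.00000 − (41.7900000)/(26.2710000) = 1.4092726

1.40927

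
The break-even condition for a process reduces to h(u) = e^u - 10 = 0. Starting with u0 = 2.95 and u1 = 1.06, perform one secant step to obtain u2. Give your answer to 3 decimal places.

h(2.95) = 9.10595, h(1.06) = -7.11363
u2 = 1.06000 − (-7.11363)·(1.06000 − 2.95000) / (-7.11363 − 9.10595) = 1.06000 − (13.44476)/(-16.21958) = 1.88892

1.889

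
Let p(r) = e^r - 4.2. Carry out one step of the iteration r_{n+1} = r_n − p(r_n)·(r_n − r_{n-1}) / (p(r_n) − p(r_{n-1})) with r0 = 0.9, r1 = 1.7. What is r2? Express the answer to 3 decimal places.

p(0.9) = -1.74040, p(1.7) = 1.27395
r2 = 1.70000 − 1.27395·(1.70000 − 0.90000) / (1.27395 − (-1.74040)) = 1.70000 − (1.01916)/(3.01434) = 1.36190

1.362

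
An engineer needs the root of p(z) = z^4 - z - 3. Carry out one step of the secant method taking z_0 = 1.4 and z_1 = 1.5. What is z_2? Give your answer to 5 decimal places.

1.44982

p(1.4) = -0.5584000, p(1.5) = 0.5625000
z_2 = 1.5000000 − 0.5625000·(1.5000000 − 1.4000000) / (0.5625000 − (-0.5584000)) = 1.5000000 − (0.0562500)/(1.1209000) = 1.4498171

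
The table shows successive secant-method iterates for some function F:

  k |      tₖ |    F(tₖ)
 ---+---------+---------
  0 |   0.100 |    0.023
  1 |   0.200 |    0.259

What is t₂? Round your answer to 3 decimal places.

t₂ = 0.200 − 0.259·(0.200 − 0.100) / (0.259 − 0.023)
   = 0.200 − (0.02590)/(0.23600) = 0.09025

0.090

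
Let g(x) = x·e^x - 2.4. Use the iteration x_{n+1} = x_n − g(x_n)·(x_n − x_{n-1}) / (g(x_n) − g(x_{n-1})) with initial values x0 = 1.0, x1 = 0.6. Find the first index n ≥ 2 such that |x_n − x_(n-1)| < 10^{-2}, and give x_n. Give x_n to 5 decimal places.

g(1.0) = 0.3182818, g(0.6) = -1.3067287
x2 = 0.6000000 − (-1.3067287)·(-0.4000000)/(-1.6250105) = 0.9216542;  |Δ| = 0.3216542
g(0.9216542) = -0.0834731
x3 = 0.9216542 − (-0.0834731)·(0.3216542)/(1.2232556) = 0.9436034;  |Δ| = 0.0219492
g(0.9436034) = 0.0243273
x4 = 0.9436034 − 0.0243273·(0.0219492)/(0.1078004) = 0.9386501;  |Δ| = 0.0049533
|x4 − x3| = 0.0049533 < 10^{-2}

n = 4, x_n = 0.93865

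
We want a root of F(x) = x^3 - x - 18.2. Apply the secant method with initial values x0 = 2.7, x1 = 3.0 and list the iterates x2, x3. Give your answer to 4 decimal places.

F(2.7) = -1.217000, F(3.0) = 5.800000
x2 = 3.000000 − 5.800000·(3.000000 − 2.700000) / (5.800000 − (-1.217000)) = 3.000000 − (1.740000)/(7.017000) = 2.752031
F(2.752031) = -0.109048
x3 = 2.752031 − (-0.109048)·(2.752031 − 3.000000) / (-0.109048 − 5.800000) = 2.752031 − (0.027041)/(-5.909048) = 2.756607

2.7520, 2.7566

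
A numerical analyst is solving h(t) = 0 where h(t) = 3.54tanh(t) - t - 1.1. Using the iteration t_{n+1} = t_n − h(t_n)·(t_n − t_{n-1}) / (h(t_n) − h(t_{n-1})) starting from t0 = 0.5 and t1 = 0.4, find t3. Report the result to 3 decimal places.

h(0.5) = 0.03589, h(0.4) = -0.15498
t2 = 0.40000 − (-0.15498)·(0.40000 − 0.50000) / (-0.15498 − 0.03589) = 0.40000 − (0.01550)/(-0.19088) = 0.48119
h(0.48119) = 0.00189
t3 = 0.48119 − 0.00189·(0.48119 − 0.40000) / (0.00189 − (-0.15498)) = 0.48119 − (0.00015)/(0.15687) = 0.48021

0.480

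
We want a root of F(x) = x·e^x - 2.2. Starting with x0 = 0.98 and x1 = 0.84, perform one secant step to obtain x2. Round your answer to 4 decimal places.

0.8935

F(0.98) = 0.411167, F(0.84) = -0.254252
x2 = 0.840000 − (-0.254252)·(0.840000 − 0.980000) / (-0.254252 − 0.411167) = 0.840000 − (0.035595)/(-0.665419) = 0.893493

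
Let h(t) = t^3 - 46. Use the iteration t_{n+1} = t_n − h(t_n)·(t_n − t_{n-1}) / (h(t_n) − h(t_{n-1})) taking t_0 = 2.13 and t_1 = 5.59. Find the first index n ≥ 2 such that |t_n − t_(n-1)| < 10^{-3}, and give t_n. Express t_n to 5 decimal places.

n = 7, t_n = 3.58305

h(2.13) = -36.3364030, h(5.59) = 128.6768790
t_2 = 5.5900000 − 128.6768790·(3.4600000)/(165.0132820) = 2.8919020;  |Δ| = 2.6980980
h(2.8919020) = -21.8147418
t_3 = 2.8919020 − (-21.8147418)·(-2.6980980)/(-150.4916208) = 3.2830089;  |Δ| = 0.3911069
h(3.2830089) = -10.6152452
t_4 = 3.2830089 − (-10.6152452)·(0.3911069)/(11.1994966) = 3.6537127;  |Δ| = 0.3707038
h(3.6537127) = 2.7756631
t_5 = 3.6537127 − 2.7756631·(0.3707038)/(13.3909084) = 3.5768733;  |Δ| = 0.0768394
h(3.5768733) = -0.2374007
t_6 = 3.5768733 − (-0.2374007)·(-0.0768394)/(-3.0130638) = 3.5829275;  |Δ| = 0.0060542
h(3.5829275) = -0.0046341
t_7 = 3.5829275 − (-0.0046341)·(0.0060542)/(0.2327666) = 3.5830481;  |Δ| = 0.0001205
|t_7 − t_6| = 0.0001205 < 10^{-3}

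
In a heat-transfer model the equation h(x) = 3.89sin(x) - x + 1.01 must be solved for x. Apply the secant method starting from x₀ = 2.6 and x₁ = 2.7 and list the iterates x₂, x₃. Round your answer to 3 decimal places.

2.694, 2.694

h(2.6) = 0.41530, h(2.7) = -0.02749
x₂ = 2.70000 − (-0.02749)·(2.70000 − 2.60000) / (-0.02749 − 0.41530) = 2.70000 − (-0.00275)/(-0.44279) = 2.69379
h(2.69379) = 0.00052
x₃ = 2.69379 − 0.00052·(2.69379 − 2.70000) / (0.00052 − (-0.02749)) = 2.69379 − (0.00000)/(0.02801) = 2.69391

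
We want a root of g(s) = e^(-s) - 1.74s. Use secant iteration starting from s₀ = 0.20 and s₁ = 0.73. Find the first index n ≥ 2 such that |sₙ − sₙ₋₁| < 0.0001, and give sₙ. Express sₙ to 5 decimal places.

g(0.20) = 0.4707308, g(0.73) = -0.7882910
s₂ = 0.7300000 − (-0.7882910)·(0.5300000)/(-1.2590218) = 0.3981596;  |Δ| = 0.3318404
g(0.3981596) = -0.0212430
s₃ = 0.3981596 − (-0.0212430)·(-0.3318404)/(0.7670480) = 0.3889695;  |Δ| = 0.0091901
g(0.3889695) = 0.0009480
s₄ = 0.3889695 − 0.0009480·(-0.0091901)/(0.0221910) = 0.3893621;  |Δ| = 0.0003926
g(0.3893621) = -0.0000012
s₅ = 0.3893621 − (-0.0000012)·(0.0003926)/(-0.0009492) = 0.3893616;  |Δ| = 0.0000005
|s₅ − s₄| = 0.0000005 < 0.0001

n = 5, sₙ = 0.38936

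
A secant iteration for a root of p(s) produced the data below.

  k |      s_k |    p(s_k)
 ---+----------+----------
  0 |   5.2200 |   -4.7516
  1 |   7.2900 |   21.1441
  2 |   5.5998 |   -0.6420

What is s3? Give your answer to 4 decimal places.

s3 = 5.5998 − (-0.6420)·(5.5998 − 7.2900) / (-0.6420 − 21.1441)
   = 5.5998 − (1.085108)/(-21.786100) = 5.649607

5.6496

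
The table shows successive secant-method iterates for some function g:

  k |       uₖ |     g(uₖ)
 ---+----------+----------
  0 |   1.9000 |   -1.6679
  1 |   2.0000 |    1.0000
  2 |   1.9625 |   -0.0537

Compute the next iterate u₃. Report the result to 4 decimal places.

u₃ = 1.9625 − (-0.0537)·(1.9625 − 2.0000) / (-0.0537 − 1.0000)
   = 1.9625 − (0.002014)/(-1.053700) = 1.964411

1.9644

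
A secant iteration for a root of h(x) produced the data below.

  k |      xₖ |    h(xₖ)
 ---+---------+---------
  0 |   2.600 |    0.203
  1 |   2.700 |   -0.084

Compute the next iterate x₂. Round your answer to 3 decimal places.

2.671

x₂ = 2.700 − (-0.084)·(2.700 − 2.600) / (-0.084 − 0.203)
   = 2.700 − (-0.00840)/(-0.28700) = 2.67073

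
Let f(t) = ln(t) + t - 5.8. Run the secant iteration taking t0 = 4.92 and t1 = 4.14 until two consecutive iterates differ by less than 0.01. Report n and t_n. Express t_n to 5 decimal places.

n = 3, t_n = 4.33361

f(4.92) = 0.7133085, f(4.14) = -0.2393042
t2 = 4.1400000 − (-0.2393042)·(-0.7800000)/(-0.9526127) = 4.3359425;  |Δ| = 0.1959425
f(4.3359425) = 0.0028815
t3 = 4.3359425 − 0.0028815·(0.1959425)/(0.2421857) = 4.3336112;  |Δ| = 0.0023313
|t3 − t2| = 0.0023313 < 0.01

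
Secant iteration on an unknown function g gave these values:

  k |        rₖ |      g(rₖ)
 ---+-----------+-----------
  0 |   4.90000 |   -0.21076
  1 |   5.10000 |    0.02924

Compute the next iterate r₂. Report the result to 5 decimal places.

5.07563

r₂ = 5.10000 − 0.02924·(5.10000 − 4.90000) / (0.02924 − (-0.21076))
   = 5.10000 − (0.0058480)/(0.2400000) = 5.0756333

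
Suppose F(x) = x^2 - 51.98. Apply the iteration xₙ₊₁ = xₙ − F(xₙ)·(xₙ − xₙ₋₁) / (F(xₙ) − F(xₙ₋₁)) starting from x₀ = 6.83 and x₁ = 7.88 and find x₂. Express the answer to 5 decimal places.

7.19241

F(6.83) = -5.3311000, F(7.88) = 10.1144000
x₂ = 7.8800000 − 10.1144000·(7.8800000 − 6.8300000) / (10.1144000 − (-5.3311000)) = 7.8800000 − (10.6201200)/(15.4455000) = 7.1924133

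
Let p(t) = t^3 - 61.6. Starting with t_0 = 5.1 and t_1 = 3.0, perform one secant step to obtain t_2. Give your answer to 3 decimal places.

p(5.1) = 71.05100, p(3.0) = -34.60000
t_2 = 3.00000 − (-34.60000)·(3.00000 − 5.10000) / (-34.60000 − 71.05100) = 3.00000 − (72.66000)/(-105.65100) = 3.68774

3.688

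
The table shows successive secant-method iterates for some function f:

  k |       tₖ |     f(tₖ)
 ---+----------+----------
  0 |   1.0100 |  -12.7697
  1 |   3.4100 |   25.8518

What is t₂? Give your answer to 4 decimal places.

t₂ = 3.4100 − 25.8518·(3.4100 − 1.0100) / (25.8518 − (-12.7697))
   = 3.4100 − (62.044320)/(38.621500) = 1.803529

1.8035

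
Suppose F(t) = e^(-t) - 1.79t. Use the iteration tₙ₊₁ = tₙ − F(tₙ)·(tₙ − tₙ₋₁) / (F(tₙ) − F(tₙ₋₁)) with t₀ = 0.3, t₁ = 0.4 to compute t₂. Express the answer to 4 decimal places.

0.3817

F(0.3) = 0.203818, F(0.4) = -0.045680
t₂ = 0.400000 − (-0.045680)·(0.400000 − 0.300000) / (-0.045680 − 0.203818) = 0.400000 − (-0.004568)/(-0.249498) = 0.381691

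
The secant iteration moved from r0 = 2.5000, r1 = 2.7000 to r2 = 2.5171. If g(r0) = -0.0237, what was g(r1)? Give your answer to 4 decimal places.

The secant line through (2.5000, -0.0237) and (2.7000, g(r1)) crosses zero at r2 = 2.5171.
So (2.5000, -0.0237), (2.7000, g(r1)), (2.5171, 0) are collinear:
g(r1) = -0.0237 · (2.7000 − 2.5171) / (2.5000 − 2.5171) = -0.0237 · (0.182900)/(-0.017100) = 0.253493

0.2535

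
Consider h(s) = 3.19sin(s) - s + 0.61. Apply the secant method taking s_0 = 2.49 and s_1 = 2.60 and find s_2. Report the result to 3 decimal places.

h(2.49) = 0.05459, h(2.60) = -0.34555
s_2 = 2.60000 − (-0.34555)·(2.60000 − 2.49000) / (-0.34555 − 0.05459) = 2.60000 − (-0.03801)/(-0.40014) = 2.50501

2.505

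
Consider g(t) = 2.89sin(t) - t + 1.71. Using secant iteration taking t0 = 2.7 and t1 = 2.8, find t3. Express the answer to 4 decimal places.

g(2.7) = 0.245128, g(2.8) = -0.121884
t2 = 2.800000 − (-0.121884)·(2.800000 − 2.700000) / (-0.121884 − 0.245128) = 2.800000 − (-0.012188)/(-0.367012) = 2.766790
g(2.766790) = 0.001206
t3 = 2.766790 − 0.001206·(2.766790 − 2.800000) / (0.001206 − (-0.121884)) = 2.766790 − (-0.000040)/(0.123091) = 2.767116

2.7671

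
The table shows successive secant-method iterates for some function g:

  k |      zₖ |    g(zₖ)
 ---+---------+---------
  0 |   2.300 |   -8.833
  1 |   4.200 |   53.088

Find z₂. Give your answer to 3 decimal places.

2.571

z₂ = 4.200 − 53.088·(4.200 − 2.300) / (53.088 − (-8.833))
   = 4.200 − (100.86720)/(61.92100) = 2.57103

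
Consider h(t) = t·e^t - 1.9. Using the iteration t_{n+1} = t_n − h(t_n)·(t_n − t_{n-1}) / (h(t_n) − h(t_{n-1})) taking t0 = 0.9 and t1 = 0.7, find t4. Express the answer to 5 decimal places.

h(0.9) = 0.3136428, h(0.7) = -0.4903731
t2 = 0.7000000 − (-0.4903731)·(0.7000000 − 0.9000000) / (-0.4903731 − 0.3136428) = 0.7000000 − (0.0980746)/(-0.8040159) = 0.8219809
h(0.8219809) = -0.0299917
t3 = 0.8219809 − (-0.0299917)·(0.8219809 − 0.7000000) / (-0.0299917 − (-0.4903731)) = 0.8219809 − (-0.0036584)/(0.4603814) = 0.8299274
h(0.8299274) = 0.0031500
t4 = 0.8299274 − 0.0031500·(0.8299274 − 0.8219809) / (0.0031500 − (-0.0299917)) = 0.8299274 − (0.0000250)/(0.0331417) = 0.8291721

0.82917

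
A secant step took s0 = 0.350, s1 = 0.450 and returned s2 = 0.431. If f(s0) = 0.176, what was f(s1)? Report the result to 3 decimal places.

-0.041

The secant line through (0.350, 0.176) and (0.450, f(s1)) crosses zero at s2 = 0.431.
So (0.350, 0.176), (0.450, f(s1)), (0.431, 0) are collinear:
f(s1) = 0.176 · (0.450 − 0.431) / (0.350 − 0.431) = 0.176 · (0.01900)/(-0.08100) = -0.04128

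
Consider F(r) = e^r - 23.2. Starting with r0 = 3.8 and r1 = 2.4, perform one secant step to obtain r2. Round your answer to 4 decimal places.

F(3.8) = 21.501184, F(2.4) = -12.176824
r2 = 2.400000 − (-12.176824)·(2.400000 − 3.800000) / (-12.176824 − 21.501184) = 2.400000 − (17.047553)/(-33.678008) = 2.906192

2.9062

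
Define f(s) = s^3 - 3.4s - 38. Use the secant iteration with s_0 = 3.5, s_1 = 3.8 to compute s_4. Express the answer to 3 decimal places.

3.698

f(3.5) = -7.02500, f(3.8) = 3.95200
s_2 = 3.80000 − 3.95200·(3.80000 − 3.50000) / (3.95200 − (-7.02500)) = 3.80000 − (1.18560)/(10.97700) = 3.69199
f(3.69199) = -0.22794
s_3 = 3.69199 − (-0.22794)·(3.69199 − 3.80000) / (-0.22794 − 3.95200) = 3.69199 − (0.02462)/(-4.17994) = 3.69788
f(3.69788) = -0.00673
s_4 = 3.69788 − (-0.00673)·(3.69788 − 3.69199) / (-0.00673 − (-0.22794)) = 3.69788 − (-0.00004)/(0.22121) = 3.69806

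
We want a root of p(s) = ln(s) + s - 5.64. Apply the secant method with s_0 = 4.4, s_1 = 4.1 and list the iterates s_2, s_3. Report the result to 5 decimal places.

4.20443, 4.20397

p(4.4) = 0.2416045, p(4.1) = -0.1290130
s_2 = 4.1000000 − (-0.1290130)·(4.1000000 − 4.4000000) / (-0.1290130 − 0.2416045) = 4.1000000 − (0.0387039)/(-0.3706176) = 4.2044309
p(4.2044309) = 0.0005698
s_3 = 4.2044309 − 0.0005698·(4.2044309 − 4.1000000) / (0.0005698 − (-0.1290130)) = 4.2044309 − (0.0000595)/(0.1295828) = 4.2039717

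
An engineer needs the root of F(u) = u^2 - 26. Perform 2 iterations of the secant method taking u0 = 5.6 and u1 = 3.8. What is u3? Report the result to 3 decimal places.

5.109

F(5.6) = 5.36000, F(3.8) = -11.56000
u2 = 3.80000 − (-11.56000)·(3.80000 − 5.60000) / (-11.56000 − 5.36000) = 3.80000 − (20.80800)/(-16.92000) = 5.02979
F(5.02979) = -0.70124
u3 = 5.02979 − (-0.70124)·(5.02979 − 3.80000) / (-0.70124 − (-11.56000)) = 5.02979 − (-0.86238)/(10.85876) = 5.10920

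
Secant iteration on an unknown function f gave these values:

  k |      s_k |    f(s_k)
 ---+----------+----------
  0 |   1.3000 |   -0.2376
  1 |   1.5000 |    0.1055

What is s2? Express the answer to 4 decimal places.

s2 = 1.5000 − 0.1055·(1.5000 − 1.3000) / (0.1055 − (-0.2376))
   = 1.5000 − (0.021100)/(0.343100) = 1.438502

1.4385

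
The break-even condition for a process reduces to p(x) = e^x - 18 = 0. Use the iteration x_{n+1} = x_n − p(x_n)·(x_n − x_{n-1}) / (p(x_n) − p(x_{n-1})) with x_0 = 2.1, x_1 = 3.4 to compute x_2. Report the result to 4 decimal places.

p(2.1) = -9.833830, p(3.4) = 11.964100
x_2 = 3.400000 − 11.964100·(3.400000 − 2.100000) / (11.964100 − (-9.833830)) = 3.400000 − (15.553330)/(21.797930) = 2.686477

2.6865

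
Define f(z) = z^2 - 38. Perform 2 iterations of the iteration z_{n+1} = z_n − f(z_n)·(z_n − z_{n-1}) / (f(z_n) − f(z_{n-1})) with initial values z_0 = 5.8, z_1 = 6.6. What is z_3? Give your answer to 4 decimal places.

f(5.8) = -4.360000, f(6.6) = 5.560000
z_2 = 6.600000 − 5.560000·(6.600000 − 5.800000) / (5.560000 − (-4.360000)) = 6.600000 − (4.448000)/(9.920000) = 6.151613
f(6.151613) = -0.157659
z_3 = 6.151613 − (-0.157659)·(6.151613 − 6.600000) / (-0.157659 − 5.560000) = 6.151613 − (0.070692)/(-5.717659) = 6.163977

6.1640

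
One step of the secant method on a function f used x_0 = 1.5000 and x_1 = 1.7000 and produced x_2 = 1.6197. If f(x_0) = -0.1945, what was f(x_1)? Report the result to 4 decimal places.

The secant line through (1.5000, -0.1945) and (1.7000, f(x_1)) crosses zero at x_2 = 1.6197.
So (1.5000, -0.1945), (1.7000, f(x_1)), (1.6197, 0) are collinear:
f(x_1) = -0.1945 · (1.7000 − 1.6197) / (1.5000 − 1.6197) = -0.1945 · (0.080300)/(-0.119700) = 0.130479

0.1305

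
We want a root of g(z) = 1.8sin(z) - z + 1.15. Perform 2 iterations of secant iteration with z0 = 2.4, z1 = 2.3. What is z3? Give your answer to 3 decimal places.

g(2.4) = -0.03417, g(2.3) = 0.19227
z2 = 2.30000 − 0.19227·(2.30000 − 2.40000) / (0.19227 − (-0.03417)) = 2.30000 − (-0.01923)/(0.22644) = 2.38491
g(2.38491) = 0.00081
z3 = 2.38491 − 0.00081·(2.38491 − 2.30000) / (0.00081 − 0.19227) = 2.38491 − (0.00007)/(-0.19146) = 2.38527

2.385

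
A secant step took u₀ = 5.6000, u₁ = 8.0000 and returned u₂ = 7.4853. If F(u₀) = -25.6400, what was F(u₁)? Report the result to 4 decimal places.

The secant line through (5.6000, -25.6400) and (8.0000, F(u₁)) crosses zero at u₂ = 7.4853.
So (5.6000, -25.6400), (8.0000, F(u₁)), (7.4853, 0) are collinear:
F(u₁) = -25.6400 · (8.0000 − 7.4853) / (5.6000 − 7.4853) = -25.6400 · (0.514700)/(-1.885300) = 6.999898

6.9999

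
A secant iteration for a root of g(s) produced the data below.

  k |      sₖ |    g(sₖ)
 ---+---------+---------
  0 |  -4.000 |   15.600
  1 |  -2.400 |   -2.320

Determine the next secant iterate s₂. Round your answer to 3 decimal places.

-2.607

s₂ = -2.400 − (-2.320)·(-2.400 − (-4.000)) / (-2.320 − 15.600)
   = -2.400 − (-3.71200)/(-17.92000) = -2.60714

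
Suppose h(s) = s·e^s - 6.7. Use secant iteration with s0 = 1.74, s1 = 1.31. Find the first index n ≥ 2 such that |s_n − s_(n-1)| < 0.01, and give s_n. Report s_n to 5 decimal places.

n = 4, s_n = 1.49789

h(1.74) = 3.2133776, h(1.31) = -1.8449124
s2 = 1.3100000 − (-1.8449124)·(-0.4300000)/(-5.0582900) = 1.4668341;  |Δ| = 0.1568341
h(1.4668341) = -0.3405589
s3 = 1.4668341 − (-0.3405589)·(0.1568341)/(1.5043536) = 1.5023385;  |Δ| = 0.0355044
h(1.5023385) = 0.0487781
s4 = 1.5023385 − 0.0487781·(0.0355044)/(0.3893370) = 1.4978904;  |Δ| = 0.0044482
|s4 − s3| = 0.0044482 < 0.01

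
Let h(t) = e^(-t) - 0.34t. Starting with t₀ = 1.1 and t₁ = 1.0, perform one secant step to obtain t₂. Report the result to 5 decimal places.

h(1.1) = -0.0411289, h(1.0) = 0.0278794
t₂ = 1.0000000 − 0.0278794·(1.0000000 − 1.1000000) / (0.0278794 − (-0.0411289)) = 1.0000000 − (-0.0027879)/(0.0690084) = 1.0404001

1.04040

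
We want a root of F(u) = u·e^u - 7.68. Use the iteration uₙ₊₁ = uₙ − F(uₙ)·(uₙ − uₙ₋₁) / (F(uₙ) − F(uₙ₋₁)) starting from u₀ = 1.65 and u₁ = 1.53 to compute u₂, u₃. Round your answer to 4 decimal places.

1.5783, 1.5808

F(1.65) = 0.911517, F(1.53) = -0.614189
u₂ = 1.530000 − (-0.614189)·(1.530000 − 1.650000) / (-0.614189 − 0.911517) = 1.530000 − (0.073703)/(-1.525706) = 1.578307
F(1.578307) = -0.030347
u₃ = 1.578307 − (-0.030347)·(1.578307 − 1.530000) / (-0.030347 − (-0.614189)) = 1.578307 − (-0.001466)/(0.583842) = 1.580818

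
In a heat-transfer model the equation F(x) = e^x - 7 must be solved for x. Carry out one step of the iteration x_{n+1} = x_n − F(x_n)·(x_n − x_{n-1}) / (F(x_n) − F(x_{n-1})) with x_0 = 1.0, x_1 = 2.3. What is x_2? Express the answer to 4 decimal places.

1.7671

F(1.0) = -4.281718, F(2.3) = 2.974182
x_2 = 2.300000 − 2.974182·(2.300000 − 1.000000) / (2.974182 − (-4.281718)) = 2.300000 − (3.866437)/(7.255901) = 1.767132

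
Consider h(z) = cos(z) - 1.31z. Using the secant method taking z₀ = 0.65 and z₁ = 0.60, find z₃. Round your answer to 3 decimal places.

0.621

h(0.65) = -0.05542, h(0.60) = 0.03934
z₂ = 0.60000 − 0.03934·(0.60000 − 0.65000) / (0.03934 − (-0.05542)) = 0.60000 − (-0.00197)/(0.09475) = 0.62076
h(0.62076) = 0.00025
z₃ = 0.62076 − 0.00025·(0.62076 − 0.60000) / (0.00025 − 0.03934) = 0.62076 − (0.00001)/(-0.03909) = 0.62089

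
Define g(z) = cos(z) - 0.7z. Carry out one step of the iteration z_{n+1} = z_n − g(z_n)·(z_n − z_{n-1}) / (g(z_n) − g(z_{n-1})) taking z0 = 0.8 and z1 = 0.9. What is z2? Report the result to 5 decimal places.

0.89422

g(0.8) = 0.1367067, g(0.9) = -0.0083900
z2 = 0.9000000 − (-0.0083900)·(0.9000000 − 0.8000000) / (-0.0083900 − 0.1367067) = 0.9000000 − (-0.0008390)/(-0.1450967) = 0.8942176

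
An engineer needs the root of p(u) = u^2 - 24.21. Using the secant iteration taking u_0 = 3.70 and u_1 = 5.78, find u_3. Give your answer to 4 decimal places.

p(3.70) = -10.520000, p(5.78) = 9.198400
u_2 = 5.780000 − 9.198400·(5.780000 − 3.700000) / (9.198400 − (-10.520000)) = 5.780000 − (19.132672)/(19.718400) = 4.809705
p(4.809705) = -1.076741
u_3 = 4.809705 − (-1.076741)·(4.809705 − 5.780000) / (-1.076741 − 9.198400) = 4.809705 − (1.044757)/(-10.275141) = 4.911383

4.9114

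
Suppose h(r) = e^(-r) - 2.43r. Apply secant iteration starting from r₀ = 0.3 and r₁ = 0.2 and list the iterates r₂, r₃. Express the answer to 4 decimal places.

h(0.3) = 0.011818, h(0.2) = 0.332731
r₂ = 0.200000 − 0.332731·(0.200000 − 0.300000) / (0.332731 − 0.011818) = 0.200000 − (-0.033273)/(0.320913) = 0.303683
h(0.303683) = 0.000146
r₃ = 0.303683 − 0.000146·(0.303683 − 0.200000) / (0.000146 − 0.332731) = 0.303683 − (0.000015)/(-0.332585) = 0.303728

0.3037, 0.3037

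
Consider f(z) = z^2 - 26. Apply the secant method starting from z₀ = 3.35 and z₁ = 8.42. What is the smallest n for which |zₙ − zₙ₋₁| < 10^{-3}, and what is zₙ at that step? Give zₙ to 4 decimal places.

n = 6, zₙ = 5.0990

f(3.35) = -14.777500, f(8.42) = 44.896400
z₂ = 8.420000 − 44.896400·(5.070000)/(59.673900) = 4.605523;  |Δ| = 3.814477
f(4.605523) = -4.789162
z₃ = 4.605523 − (-4.789162)·(-3.814477)/(-49.685562) = 4.973198;  |Δ| = 0.367675
f(4.973198) = -1.267304
z₄ = 4.973198 − (-1.267304)·(0.367675)/(3.521858) = 5.105502;  |Δ| = 0.132304
f(5.105502) = 0.066149
z₅ = 5.105502 − 0.066149·(0.132304)/(1.333453) = 5.098939;  |Δ| = 0.006563
f(5.098939) = -0.000825
z₆ = 5.098939 − (-0.000825)·(-0.006563)/(-0.066975) = 5.099019;  |Δ| = 0.000081
|z₆ − z₅| = 0.000081 < 10^{-3}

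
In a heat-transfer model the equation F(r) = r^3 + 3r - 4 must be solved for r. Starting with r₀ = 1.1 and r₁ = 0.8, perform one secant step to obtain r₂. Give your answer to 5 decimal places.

F(1.1) = 0.6310000, F(0.8) = -1.0880000
r₂ = 0.8000000 − (-1.0880000)·(0.8000000 − 1.1000000) / (-1.0880000 − 0.6310000) = 0.8000000 − (0.3264000)/(-1.7190000) = 0.9898778

0.98988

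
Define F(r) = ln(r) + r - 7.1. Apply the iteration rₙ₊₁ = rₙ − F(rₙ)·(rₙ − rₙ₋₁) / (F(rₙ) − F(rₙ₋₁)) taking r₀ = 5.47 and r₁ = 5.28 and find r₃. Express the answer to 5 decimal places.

F(5.47) = 0.0692786, F(5.28) = -0.1560739
r₂ = 5.2800000 − (-0.1560739)·(5.2800000 − 5.4700000) / (-0.1560739 − 0.0692786) = 5.2800000 − (0.0296540)/(-0.2253525) = 5.4115896
F(5.4115896) = 0.0001324
r₃ = 5.4115896 − 0.0001324·(5.4115896 − 5.2800000) / (0.0001324 − (-0.1560739)) = 5.4115896 − (0.0000174)/(0.1562063) = 5.4114780

5.41148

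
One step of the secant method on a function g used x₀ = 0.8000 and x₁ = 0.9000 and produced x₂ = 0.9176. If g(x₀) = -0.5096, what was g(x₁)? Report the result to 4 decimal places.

-0.0763

The secant line through (0.8000, -0.5096) and (0.9000, g(x₁)) crosses zero at x₂ = 0.9176.
So (0.8000, -0.5096), (0.9000, g(x₁)), (0.9176, 0) are collinear:
g(x₁) = -0.5096 · (0.9000 − 0.9176) / (0.8000 − 0.9176) = -0.5096 · (-0.017600)/(-0.117600) = -0.076267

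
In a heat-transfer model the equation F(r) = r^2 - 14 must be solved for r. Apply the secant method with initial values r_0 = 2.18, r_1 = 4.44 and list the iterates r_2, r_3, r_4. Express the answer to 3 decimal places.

3.577, 3.727, 3.742

F(2.18) = -9.24760, F(4.44) = 5.71360
r_2 = 4.44000 − 5.71360·(4.44000 − 2.18000) / (5.71360 − (-9.24760)) = 4.44000 − (12.91274)/(14.96120) = 3.57692
F(3.57692) = -1.20565
r_3 = 3.57692 − (-1.20565)·(3.57692 − 4.44000) / (-1.20565 − 5.71360) = 3.57692 − (1.04058)/(-6.91925) = 3.72731
F(3.72731) = -0.10718
r_4 = 3.72731 − (-0.10718)·(3.72731 − 3.57692) / (-0.10718 − (-1.20565)) = 3.72731 − (-0.01612)/(1.09847) = 3.74198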